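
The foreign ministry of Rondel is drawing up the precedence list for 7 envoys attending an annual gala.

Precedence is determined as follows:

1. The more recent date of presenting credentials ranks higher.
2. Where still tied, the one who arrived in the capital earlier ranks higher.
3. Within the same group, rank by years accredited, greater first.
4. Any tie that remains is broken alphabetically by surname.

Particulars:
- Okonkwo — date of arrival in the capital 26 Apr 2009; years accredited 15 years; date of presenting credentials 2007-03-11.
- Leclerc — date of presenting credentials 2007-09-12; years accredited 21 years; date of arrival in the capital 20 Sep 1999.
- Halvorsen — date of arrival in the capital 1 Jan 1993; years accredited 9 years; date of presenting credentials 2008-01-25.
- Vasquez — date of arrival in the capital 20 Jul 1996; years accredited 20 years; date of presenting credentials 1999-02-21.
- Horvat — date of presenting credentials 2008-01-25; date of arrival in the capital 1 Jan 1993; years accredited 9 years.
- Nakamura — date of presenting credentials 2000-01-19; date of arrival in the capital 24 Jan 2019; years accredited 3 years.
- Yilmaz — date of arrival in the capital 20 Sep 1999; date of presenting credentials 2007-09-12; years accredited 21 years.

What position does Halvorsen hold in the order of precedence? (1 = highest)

By date of presenting credentials (later first): Halvorsen and Horvat (both 2008-01-25); then Leclerc and Yilmaz (both 2007-09-12); then Okonkwo (2007-03-11); then Nakamura (2000-01-19); then Vasquez (1999-02-21).
Halvorsen and Horvat both have date of arrival in the capital 1 Jan 1993, so the next rule applies.
Halvorsen and Horvat both have years accredited 9 years, so the next rule applies.
Among Halvorsen and Horvat, alphabetically by surname: Halvorsen before Horvat.
Leclerc and Yilmaz both have date of arrival in the capital 20 Sep 1999, so the next rule applies.
Leclerc and Yilmaz both have years accredited 21 years, so the next rule applies.
Among Leclerc and Yilmaz, alphabetically by surname: Leclerc before Yilmaz.
Order: Halvorsen, Horvat, Leclerc, Yilmaz, Okonkwo, Nakamura, Vasquez. So position 1.

1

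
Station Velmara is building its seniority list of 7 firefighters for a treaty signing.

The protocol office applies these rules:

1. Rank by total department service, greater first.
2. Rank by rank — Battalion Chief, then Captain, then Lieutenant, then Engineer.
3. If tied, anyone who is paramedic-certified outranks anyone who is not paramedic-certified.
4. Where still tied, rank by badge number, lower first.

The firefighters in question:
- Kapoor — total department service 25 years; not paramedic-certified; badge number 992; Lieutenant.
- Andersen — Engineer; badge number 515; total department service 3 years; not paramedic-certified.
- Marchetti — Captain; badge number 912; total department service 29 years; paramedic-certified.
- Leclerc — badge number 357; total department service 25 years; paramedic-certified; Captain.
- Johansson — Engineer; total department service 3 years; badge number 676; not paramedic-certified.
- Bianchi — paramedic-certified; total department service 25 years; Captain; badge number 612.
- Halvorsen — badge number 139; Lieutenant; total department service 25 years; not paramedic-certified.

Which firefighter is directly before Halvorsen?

By total department service (higher first): Marchetti (29 years); then Leclerc, Bianchi, Halvorsen and Kapoor (each 25 years); then Andersen and Johansson (both 3 years).
Among Leclerc, Bianchi, Halvorsen and Kapoor, by rank: Leclerc and Bianchi (Captain) before Halvorsen and Kapoor (Lieutenant).
Leclerc and Bianchi are each paramedic-certified, so the next rule applies.
Among Leclerc and Bianchi, by badge number (lower first): Leclerc (357) before Bianchi (612).
Halvorsen and Kapoor are each not paramedic-certified, so the next rule applies.
Among Halvorsen and Kapoor, by badge number (lower first): Halvorsen (139) before Kapoor (992).
Andersen and Johansson are each Engineer, so the next rule applies.
Andersen and Johansson are each not paramedic-certified, so the next rule applies.
Among Andersen and Johansson, by badge number (lower first): Andersen (515) before Johansson (676).
Order: Marchetti, Leclerc, Bianchi, Halvorsen, Kapoor, Andersen, Johansson.

Bianchi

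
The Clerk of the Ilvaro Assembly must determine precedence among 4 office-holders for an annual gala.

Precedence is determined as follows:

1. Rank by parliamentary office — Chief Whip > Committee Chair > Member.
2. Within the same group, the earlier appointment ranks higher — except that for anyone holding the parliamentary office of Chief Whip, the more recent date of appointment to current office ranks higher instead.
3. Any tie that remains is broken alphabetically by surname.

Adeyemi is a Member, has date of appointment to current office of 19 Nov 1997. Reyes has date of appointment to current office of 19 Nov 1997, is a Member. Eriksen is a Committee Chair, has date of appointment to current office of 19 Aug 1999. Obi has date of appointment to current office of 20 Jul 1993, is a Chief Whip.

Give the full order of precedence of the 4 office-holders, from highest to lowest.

Obi, Eriksen, Adeyemi, Reyes

By parliamentary office: Obi (Chief Whip); then Eriksen (Committee Chair); then Adeyemi and Reyes (Member).
Adeyemi and Reyes both have date of appointment to current office 19 Nov 1997, so the next rule applies.
Among Adeyemi and Reyes, alphabetically by surname: Adeyemi before Reyes.
Full order: Obi, Eriksen, Adeyemi, Reyes.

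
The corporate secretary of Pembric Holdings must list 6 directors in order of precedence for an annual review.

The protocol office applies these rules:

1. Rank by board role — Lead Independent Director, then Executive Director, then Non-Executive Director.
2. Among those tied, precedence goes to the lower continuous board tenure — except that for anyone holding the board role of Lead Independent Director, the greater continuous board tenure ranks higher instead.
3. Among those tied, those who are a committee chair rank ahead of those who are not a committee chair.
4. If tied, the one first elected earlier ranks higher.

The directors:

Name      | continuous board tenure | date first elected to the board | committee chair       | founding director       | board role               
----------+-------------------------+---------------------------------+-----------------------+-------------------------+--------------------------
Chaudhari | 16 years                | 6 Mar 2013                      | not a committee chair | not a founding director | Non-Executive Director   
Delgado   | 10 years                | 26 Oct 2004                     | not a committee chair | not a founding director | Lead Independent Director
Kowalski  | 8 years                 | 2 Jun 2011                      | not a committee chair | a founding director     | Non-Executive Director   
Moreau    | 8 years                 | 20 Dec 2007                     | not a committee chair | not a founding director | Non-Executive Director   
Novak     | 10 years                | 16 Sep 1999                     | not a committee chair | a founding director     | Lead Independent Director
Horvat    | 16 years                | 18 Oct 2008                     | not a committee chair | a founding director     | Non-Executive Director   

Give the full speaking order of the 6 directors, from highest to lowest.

By board role: Novak and Delgado (Lead Independent Director); then Moreau, Kowalski, Horvat and Chaudhari (Non-Executive Director).
Novak and Delgado both have continuous board tenure 10 years, so the next rule applies.
Novak and Delgado are each not a committee chair, so the next rule applies.
Among Novak and Delgado, by date first elected to the board (earlier first): Novak (16 Sep 1999) before Delgado (26 Oct 2004).
Among Moreau, Kowalski, Horvat and Chaudhari, by continuous board tenure (lower first): Moreau and Kowalski (8 years) before Horvat and Chaudhari (16 years).
Moreau and Kowalski are each not a committee chair, so the next rule applies.
Among Moreau and Kowalski, by date first elected to the board (earlier first): Moreau (20 Dec 2007) before Kowalski (2 Jun 2011).
Horvat and Chaudhari are each not a committee chair, so the next rule applies.
Among Horvat and Chaudhari, by date first elected to the board (earlier first): Horvat (18 Oct 2008) before Chaudhari (6 Mar 2013).
Full order: Novak, Delgado, Moreau, Kowalski, Horvat, Chaudhari.

Novak, Delgado, Moreau, Kowalski, Horvat, Chaudhari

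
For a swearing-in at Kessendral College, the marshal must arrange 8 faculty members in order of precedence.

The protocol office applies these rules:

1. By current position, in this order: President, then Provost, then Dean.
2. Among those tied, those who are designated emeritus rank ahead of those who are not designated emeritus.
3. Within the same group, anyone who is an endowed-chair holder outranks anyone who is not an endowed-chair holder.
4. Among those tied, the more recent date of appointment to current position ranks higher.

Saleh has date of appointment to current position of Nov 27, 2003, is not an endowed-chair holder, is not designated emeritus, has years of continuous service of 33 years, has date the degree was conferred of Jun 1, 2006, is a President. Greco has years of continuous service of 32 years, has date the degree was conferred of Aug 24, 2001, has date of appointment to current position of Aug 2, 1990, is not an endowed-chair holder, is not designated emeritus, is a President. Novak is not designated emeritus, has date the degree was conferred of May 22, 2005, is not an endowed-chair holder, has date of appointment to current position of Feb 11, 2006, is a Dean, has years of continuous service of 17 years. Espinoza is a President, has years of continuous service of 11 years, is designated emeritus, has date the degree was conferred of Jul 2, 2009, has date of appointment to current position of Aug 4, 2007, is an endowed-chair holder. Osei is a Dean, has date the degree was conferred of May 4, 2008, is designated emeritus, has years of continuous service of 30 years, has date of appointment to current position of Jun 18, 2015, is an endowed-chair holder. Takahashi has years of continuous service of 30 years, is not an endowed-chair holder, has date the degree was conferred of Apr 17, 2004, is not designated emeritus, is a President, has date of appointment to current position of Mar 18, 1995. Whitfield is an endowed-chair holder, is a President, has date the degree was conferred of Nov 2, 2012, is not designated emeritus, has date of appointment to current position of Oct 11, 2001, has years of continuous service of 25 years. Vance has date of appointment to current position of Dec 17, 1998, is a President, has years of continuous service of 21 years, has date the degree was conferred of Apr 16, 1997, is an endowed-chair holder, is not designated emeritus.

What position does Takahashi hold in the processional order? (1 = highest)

5

By current position: Espinoza, Whitfield, Vance, Saleh, Takahashi and Greco (President); then Osei and Novak (Dean).
Among Espinoza, Whitfield, Vance, Saleh, Takahashi and Greco, designated emeritus before not designated emeritus: Espinoza (designated emeritus) before Whitfield, Vance, Saleh, Takahashi and Greco (not designated emeritus).
Among Whitfield, Vance, Saleh, Takahashi and Greco, an endowed-chair holder before not an endowed-chair holder: Whitfield and Vance (an endowed-chair holder) before Saleh, Takahashi and Greco (not an endowed-chair holder).
Among Whitfield and Vance, by date of appointment to current position (later first): Whitfield (Oct 11, 2001) before Vance (Dec 17, 1998).
Among Saleh, Takahashi and Greco, by date of appointment to current position (later first): Saleh (Nov 27, 2003) before Takahashi (Mar 18, 1995) before Greco (Aug 2, 1990).
Among Osei and Novak, designated emeritus before not designated emeritus: Osei (designated emeritus) before Novak (not designated emeritus).
Order: Espinoza, Whitfield, Vance, Saleh, Takahashi, Greco, Osei, Novak. So position 5.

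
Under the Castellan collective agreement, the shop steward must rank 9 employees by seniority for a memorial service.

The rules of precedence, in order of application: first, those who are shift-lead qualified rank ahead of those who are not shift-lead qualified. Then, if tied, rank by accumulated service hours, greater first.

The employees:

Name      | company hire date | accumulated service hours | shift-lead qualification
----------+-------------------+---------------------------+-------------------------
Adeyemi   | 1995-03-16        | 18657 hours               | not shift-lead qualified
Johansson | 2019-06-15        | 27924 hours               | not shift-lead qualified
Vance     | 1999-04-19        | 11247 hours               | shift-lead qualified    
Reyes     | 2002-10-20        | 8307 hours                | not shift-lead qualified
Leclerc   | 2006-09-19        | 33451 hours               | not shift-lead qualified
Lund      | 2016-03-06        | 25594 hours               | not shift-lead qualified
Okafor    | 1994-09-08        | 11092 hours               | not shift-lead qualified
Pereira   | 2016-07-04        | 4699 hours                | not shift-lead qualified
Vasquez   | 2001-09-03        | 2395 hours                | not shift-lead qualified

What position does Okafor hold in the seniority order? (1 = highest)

By the first rule: Vance (shift-lead qualified); then Leclerc, Johansson, Lund, Adeyemi, Okafor, Reyes, Pereira and Vasquez (each not shift-lead qualified).
Among Leclerc, Johansson, Lund, Adeyemi, Okafor, Reyes, Pereira and Vasquez, by accumulated service hours (higher first): Leclerc (33451 hours) before Johansson (27924 hours) before Lund (25594 hours) before Adeyemi (18657 hours) before Okafor (11092 hours) before Reyes (8307 hours) before Pereira (4699 hours) before Vasquez (2395 hours).
Order: Vance, Leclerc, Johansson, Lund, Adeyemi, Okafor, Reyes, Pereira, Vasquez. So position 6.

6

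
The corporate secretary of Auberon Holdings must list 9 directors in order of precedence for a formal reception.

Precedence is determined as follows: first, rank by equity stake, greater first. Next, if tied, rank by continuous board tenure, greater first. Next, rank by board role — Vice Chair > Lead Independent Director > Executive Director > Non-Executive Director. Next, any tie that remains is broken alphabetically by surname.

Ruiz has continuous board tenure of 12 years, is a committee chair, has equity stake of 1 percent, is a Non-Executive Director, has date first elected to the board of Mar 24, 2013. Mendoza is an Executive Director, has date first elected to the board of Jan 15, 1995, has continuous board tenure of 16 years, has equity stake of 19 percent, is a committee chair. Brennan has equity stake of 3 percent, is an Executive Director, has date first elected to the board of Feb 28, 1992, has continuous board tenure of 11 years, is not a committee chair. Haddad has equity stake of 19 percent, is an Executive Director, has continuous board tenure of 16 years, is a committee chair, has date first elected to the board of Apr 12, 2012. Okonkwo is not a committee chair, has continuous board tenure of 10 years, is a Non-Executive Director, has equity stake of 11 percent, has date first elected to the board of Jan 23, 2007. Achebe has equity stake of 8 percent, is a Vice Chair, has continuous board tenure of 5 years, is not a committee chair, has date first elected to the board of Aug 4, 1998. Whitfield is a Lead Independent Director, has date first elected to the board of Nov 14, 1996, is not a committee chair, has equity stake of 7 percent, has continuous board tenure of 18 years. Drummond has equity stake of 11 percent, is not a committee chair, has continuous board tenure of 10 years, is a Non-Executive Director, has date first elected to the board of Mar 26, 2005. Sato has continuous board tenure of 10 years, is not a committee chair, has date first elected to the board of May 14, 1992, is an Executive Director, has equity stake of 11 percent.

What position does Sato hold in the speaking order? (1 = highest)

3

By equity stake (higher first): Haddad and Mendoza (both 19 percent); then Sato, Drummond and Okonkwo (each 11 percent); then Achebe (8 percent); then Whitfield (7 percent); then Brennan (3 percent); then Ruiz (1 percent).
Haddad and Mendoza both have continuous board tenure 16 years, so the next rule applies.
Haddad and Mendoza are each Executive Director, so the next rule applies.
Among Haddad and Mendoza, alphabetically by surname: Haddad before Mendoza.
Sato, Drummond and Okonkwo all have continuous board tenure 10 years, so the next rule applies.
Among Sato, Drummond and Okonkwo, by board role: Sato (Executive Director) before Drummond and Okonkwo (Non-Executive Director).
Among Drummond and Okonkwo, alphabetically by surname: Drummond before Okonkwo.
Order: Haddad, Mendoza, Sato, Drummond, Okonkwo, Achebe, Whitfield, Brennan, Ruiz. So position 3.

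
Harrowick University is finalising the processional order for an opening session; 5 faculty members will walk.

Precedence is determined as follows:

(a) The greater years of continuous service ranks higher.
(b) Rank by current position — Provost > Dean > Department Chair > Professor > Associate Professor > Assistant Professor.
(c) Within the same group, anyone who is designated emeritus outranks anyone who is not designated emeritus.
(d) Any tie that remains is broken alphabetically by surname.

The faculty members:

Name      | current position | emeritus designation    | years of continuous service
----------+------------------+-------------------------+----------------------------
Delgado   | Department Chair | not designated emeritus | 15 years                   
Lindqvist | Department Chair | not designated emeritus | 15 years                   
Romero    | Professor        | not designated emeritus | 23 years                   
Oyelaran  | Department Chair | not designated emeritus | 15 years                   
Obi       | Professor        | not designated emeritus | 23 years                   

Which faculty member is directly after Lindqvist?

By years of continuous service (higher first): Obi and Romero (both 23 years); then Delgado, Lindqvist and Oyelaran (each 15 years).
Obi and Romero are each Professor, so the next rule applies.
Obi and Romero are each not designated emeritus, so the next rule applies.
Among Obi and Romero, alphabetically by surname: Obi before Romero.
Delgado, Lindqvist and Oyelaran are each Department Chair, so the next rule applies.
Delgado, Lindqvist and Oyelaran are each not designated emeritus, so the next rule applies.
Among Delgado, Lindqvist and Oyelaran, alphabetically by surname: Delgado before Lindqvist before Oyelaran.
Order: Obi, Romero, Delgado, Lindqvist, Oyelaran.

Oyelaran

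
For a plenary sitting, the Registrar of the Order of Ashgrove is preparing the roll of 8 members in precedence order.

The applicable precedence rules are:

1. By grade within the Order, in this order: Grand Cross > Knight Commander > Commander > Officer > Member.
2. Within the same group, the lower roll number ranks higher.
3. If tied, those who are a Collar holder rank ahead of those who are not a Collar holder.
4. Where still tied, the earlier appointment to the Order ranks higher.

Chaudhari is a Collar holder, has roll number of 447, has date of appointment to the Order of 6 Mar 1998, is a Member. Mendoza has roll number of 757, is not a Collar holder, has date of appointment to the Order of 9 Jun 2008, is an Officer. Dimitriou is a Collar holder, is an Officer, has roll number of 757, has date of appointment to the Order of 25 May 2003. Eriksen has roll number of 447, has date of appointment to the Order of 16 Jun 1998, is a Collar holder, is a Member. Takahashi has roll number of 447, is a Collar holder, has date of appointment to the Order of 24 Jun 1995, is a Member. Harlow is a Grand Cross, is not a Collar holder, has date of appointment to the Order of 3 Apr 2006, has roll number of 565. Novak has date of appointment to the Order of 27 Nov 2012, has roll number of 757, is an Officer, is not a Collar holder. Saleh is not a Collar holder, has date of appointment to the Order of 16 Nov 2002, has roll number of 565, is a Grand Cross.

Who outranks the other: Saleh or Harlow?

By grade within the Order: Saleh and Harlow (Grand Cross); then Dimitriou, Mendoza and Novak (Officer); then Takahashi, Chaudhari and Eriksen (Member).
Saleh and Harlow both have roll number 565, so the next rule applies.
Saleh and Harlow are each not a Collar holder, so the next rule applies.
Among Saleh and Harlow, by date of appointment to the Order (earlier first): Saleh (16 Nov 2002) before Harlow (3 Apr 2006).
Dimitriou, Mendoza and Novak all have roll number 757, so the next rule applies.
Among Dimitriou, Mendoza and Novak, a Collar holder before not a Collar holder: Dimitriou (a Collar holder) before Mendoza and Novak (not a Collar holder).
Among Mendoza and Novak, by date of appointment to the Order (earlier first): Mendoza (9 Jun 2008) before Novak (27 Nov 2012).
Takahashi, Chaudhari and Eriksen all have roll number 447, so the next rule applies.
Takahashi, Chaudhari and Eriksen are each a Collar holder, so the next rule applies.
Among Takahashi, Chaudhari and Eriksen, by date of appointment to the Order (earlier first): Takahashi (24 Jun 1995) before Chaudhari (6 Mar 1998) before Eriksen (16 Jun 1998).
So Saleh takes precedence.

Saleh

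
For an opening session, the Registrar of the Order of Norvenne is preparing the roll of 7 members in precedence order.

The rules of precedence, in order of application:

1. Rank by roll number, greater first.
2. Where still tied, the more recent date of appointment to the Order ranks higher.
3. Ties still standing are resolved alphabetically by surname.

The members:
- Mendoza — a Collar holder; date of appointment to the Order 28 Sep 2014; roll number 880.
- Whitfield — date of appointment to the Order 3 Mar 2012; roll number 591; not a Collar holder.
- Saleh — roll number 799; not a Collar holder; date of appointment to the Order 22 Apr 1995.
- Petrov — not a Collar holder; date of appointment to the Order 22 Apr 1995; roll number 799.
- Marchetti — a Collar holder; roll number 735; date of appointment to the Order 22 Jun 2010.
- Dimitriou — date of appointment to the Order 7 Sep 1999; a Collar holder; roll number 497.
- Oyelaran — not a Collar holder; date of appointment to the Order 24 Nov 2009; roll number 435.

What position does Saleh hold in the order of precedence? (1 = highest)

3

By roll number (higher first): Mendoza (880); then Petrov and Saleh (both 799); then Marchetti (735); then Whitfield (591); then Dimitriou (497); then Oyelaran (435).
Petrov and Saleh both have date of appointment to the Order 22 Apr 1995, so the next rule applies.
Among Petrov and Saleh, alphabetically by surname: Petrov before Saleh.
Order: Mendoza, Petrov, Saleh, Marchetti, Whitfield, Dimitriou, Oyelaran. So position 3.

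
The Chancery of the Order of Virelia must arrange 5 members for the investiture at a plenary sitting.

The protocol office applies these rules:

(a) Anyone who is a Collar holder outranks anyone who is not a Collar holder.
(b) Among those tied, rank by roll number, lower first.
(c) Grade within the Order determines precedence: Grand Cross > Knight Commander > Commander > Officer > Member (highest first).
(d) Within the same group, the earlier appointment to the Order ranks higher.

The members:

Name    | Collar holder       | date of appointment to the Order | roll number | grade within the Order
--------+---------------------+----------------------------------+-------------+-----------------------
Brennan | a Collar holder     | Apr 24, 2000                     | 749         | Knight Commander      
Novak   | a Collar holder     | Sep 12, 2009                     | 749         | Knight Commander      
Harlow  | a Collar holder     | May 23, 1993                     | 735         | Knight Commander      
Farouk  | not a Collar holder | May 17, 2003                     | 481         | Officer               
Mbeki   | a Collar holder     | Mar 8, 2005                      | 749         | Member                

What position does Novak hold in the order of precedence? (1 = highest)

3

By the first rule: Harlow, Brennan, Novak and Mbeki (each a Collar holder); then Farouk (not a Collar holder).
Among Harlow, Brennan, Novak and Mbeki, by roll number (lower first): Harlow (735) before Brennan, Novak and Mbeki (749).
Among Brennan, Novak and Mbeki, by grade within the Order: Brennan and Novak (Knight Commander) before Mbeki (Member).
Among Brennan and Novak, by date of appointment to the Order (earlier first): Brennan (Apr 24, 2000) before Novak (Sep 12, 2009).
Order: Harlow, Brennan, Novak, Mbeki, Farouk. So position 3.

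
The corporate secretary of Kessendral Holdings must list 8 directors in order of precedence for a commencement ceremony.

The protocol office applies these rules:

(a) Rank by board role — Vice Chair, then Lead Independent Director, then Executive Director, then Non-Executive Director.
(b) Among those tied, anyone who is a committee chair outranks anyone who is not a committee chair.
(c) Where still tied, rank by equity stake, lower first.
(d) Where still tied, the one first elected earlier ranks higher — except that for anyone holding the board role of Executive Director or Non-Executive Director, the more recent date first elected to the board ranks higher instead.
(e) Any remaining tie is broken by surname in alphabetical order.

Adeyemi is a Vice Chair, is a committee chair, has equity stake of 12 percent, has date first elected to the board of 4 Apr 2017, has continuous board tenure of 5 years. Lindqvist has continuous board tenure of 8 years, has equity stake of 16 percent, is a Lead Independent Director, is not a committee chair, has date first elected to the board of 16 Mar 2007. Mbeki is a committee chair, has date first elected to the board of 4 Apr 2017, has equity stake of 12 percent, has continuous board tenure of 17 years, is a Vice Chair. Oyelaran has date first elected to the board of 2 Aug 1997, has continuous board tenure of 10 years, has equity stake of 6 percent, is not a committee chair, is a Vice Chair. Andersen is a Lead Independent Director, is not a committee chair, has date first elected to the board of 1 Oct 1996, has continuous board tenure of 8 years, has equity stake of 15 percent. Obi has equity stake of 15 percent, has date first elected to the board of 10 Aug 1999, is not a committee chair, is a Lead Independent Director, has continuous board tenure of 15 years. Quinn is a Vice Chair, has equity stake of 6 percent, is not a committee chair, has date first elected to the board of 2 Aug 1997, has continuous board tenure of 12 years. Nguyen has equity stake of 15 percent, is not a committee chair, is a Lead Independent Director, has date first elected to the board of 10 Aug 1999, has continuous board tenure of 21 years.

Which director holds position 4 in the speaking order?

Quinn

By board role: Adeyemi, Mbeki, Oyelaran and Quinn (Vice Chair); then Andersen, Nguyen, Obi and Lindqvist (Lead Independent Director).
Among Adeyemi, Mbeki, Oyelaran and Quinn, a committee chair before not a committee chair: Adeyemi and Mbeki (a committee chair) before Oyelaran and Quinn (not a committee chair).
Adeyemi and Mbeki both have equity stake 12 percent, so the next rule applies.
Adeyemi and Mbeki both have date first elected to the board 4 Apr 2017, so the next rule applies.
Among Adeyemi and Mbeki, alphabetically by surname: Adeyemi before Mbeki.
Oyelaran and Quinn both have equity stake 6 percent, so the next rule applies.
Oyelaran and Quinn both have date first elected to the board 2 Aug 1997, so the next rule applies.
Among Oyelaran and Quinn, alphabetically by surname: Oyelaran before Quinn.
Andersen, Nguyen, Obi and Lindqvist are each not a committee chair, so the next rule applies.
Among Andersen, Nguyen, Obi and Lindqvist, by equity stake (lower first): Andersen, Nguyen and Obi (15 percent) before Lindqvist (16 percent).
Among Andersen, Nguyen and Obi, by date first elected to the board (earlier first): Andersen (1 Oct 1996) before Nguyen and Obi (10 Aug 1999).
Among Nguyen and Obi, alphabetically by surname: Nguyen before Obi.
Order: Adeyemi, Mbeki, Oyelaran, Quinn, Andersen, Nguyen, Obi, Lindqvist.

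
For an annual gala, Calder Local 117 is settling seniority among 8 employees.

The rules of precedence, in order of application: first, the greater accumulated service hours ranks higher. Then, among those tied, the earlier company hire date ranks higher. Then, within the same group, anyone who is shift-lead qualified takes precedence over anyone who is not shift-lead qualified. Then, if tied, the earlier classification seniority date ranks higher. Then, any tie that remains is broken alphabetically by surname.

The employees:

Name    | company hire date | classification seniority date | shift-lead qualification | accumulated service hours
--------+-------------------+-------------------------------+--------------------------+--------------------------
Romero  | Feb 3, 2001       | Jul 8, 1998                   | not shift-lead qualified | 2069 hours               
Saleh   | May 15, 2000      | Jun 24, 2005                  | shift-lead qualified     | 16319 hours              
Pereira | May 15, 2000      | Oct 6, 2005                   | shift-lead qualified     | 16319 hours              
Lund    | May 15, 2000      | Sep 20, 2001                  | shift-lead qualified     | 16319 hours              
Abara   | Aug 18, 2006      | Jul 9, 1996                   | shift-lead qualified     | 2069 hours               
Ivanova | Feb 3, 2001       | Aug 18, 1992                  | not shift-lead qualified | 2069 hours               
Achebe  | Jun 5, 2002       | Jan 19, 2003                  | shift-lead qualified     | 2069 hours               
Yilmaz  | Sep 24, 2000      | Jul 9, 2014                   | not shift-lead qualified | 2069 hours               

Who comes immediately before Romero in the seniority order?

Ivanova

By accumulated service hours (higher first): Lund, Saleh and Pereira (each 16319 hours); then Yilmaz, Ivanova, Romero, Achebe and Abara (each 2069 hours).
Lund, Saleh and Pereira all have company hire date May 15, 2000, so the next rule applies.
Lund, Saleh and Pereira are each shift-lead qualified, so the next rule applies.
Among Lund, Saleh and Pereira, by classification seniority date (earlier first): Lund (Sep 20, 2001) before Saleh (Jun 24, 2005) before Pereira (Oct 6, 2005).
Among Yilmaz, Ivanova, Romero, Achebe and Abara, by company hire date (earlier first): Yilmaz (Sep 24, 2000) before Ivanova and Romero (Feb 3, 2001) before Achebe (Jun 5, 2002) before Abara (Aug 18, 2006).
Ivanova and Romero are each not shift-lead qualified, so the next rule applies.
Among Ivanova and Romero, by classification seniority date (earlier first): Ivanova (Aug 18, 1992) before Romero (Jul 8, 1998).
Order: Lund, Saleh, Pereira, Yilmaz, Ivanova, Romero, Achebe, Abara.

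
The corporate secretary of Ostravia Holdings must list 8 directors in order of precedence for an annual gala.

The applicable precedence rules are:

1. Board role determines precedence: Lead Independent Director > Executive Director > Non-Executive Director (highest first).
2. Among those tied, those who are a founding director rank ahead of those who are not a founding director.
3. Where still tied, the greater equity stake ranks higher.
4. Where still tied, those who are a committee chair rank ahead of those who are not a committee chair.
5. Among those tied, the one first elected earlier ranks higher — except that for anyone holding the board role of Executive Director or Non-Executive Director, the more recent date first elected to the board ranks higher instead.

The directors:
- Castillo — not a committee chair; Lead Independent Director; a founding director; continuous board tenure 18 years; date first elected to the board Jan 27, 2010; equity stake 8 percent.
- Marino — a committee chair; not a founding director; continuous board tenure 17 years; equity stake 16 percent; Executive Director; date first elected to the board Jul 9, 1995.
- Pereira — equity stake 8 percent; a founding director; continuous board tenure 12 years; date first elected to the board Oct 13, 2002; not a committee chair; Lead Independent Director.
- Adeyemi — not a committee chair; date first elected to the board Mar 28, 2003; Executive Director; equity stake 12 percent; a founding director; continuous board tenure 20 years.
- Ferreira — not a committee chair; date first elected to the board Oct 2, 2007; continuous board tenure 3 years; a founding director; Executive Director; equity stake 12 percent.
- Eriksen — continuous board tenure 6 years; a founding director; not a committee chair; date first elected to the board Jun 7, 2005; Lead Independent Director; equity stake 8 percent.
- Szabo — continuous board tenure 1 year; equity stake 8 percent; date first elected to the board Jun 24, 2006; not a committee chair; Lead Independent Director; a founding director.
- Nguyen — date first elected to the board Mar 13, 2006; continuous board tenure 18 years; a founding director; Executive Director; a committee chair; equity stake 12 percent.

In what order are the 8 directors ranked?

Pereira, Eriksen, Szabo, Castillo, Nguyen, Ferreira, Adeyemi, Marino

By board role: Pereira, Eriksen, Szabo and Castillo (Lead Independent Director); then Nguyen, Ferreira, Adeyemi and Marino (Executive Director).
Pereira, Eriksen, Szabo and Castillo are each a founding director, so the next rule applies.
Pereira, Eriksen, Szabo and Castillo all have equity stake 8 percent, so the next rule applies.
Pereira, Eriksen, Szabo and Castillo are each not a committee chair, so the next rule applies.
Among Pereira, Eriksen, Szabo and Castillo, by date first elected to the board (earlier first): Pereira (Oct 13, 2002) before Eriksen (Jun 7, 2005) before Szabo (Jun 24, 2006) before Castillo (Jan 27, 2010).
Among Nguyen, Ferreira, Adeyemi and Marino, a founding director before not a founding director: Nguyen, Ferreira and Adeyemi (a founding director) before Marino (not a founding director).
Nguyen, Ferreira and Adeyemi all have equity stake 12 percent, so the next rule applies.
Among Nguyen, Ferreira and Adeyemi, a committee chair before not a committee chair: Nguyen (a committee chair) before Ferreira and Adeyemi (not a committee chair).
Among Ferreira and Adeyemi, by date first elected to the board (later first) (reversed rule for this group): Ferreira (Oct 2, 2007) before Adeyemi (Mar 28, 2003).
Full order: Pereira, Eriksen, Szabo, Castillo, Nguyen, Ferreira, Adeyemi, Marino.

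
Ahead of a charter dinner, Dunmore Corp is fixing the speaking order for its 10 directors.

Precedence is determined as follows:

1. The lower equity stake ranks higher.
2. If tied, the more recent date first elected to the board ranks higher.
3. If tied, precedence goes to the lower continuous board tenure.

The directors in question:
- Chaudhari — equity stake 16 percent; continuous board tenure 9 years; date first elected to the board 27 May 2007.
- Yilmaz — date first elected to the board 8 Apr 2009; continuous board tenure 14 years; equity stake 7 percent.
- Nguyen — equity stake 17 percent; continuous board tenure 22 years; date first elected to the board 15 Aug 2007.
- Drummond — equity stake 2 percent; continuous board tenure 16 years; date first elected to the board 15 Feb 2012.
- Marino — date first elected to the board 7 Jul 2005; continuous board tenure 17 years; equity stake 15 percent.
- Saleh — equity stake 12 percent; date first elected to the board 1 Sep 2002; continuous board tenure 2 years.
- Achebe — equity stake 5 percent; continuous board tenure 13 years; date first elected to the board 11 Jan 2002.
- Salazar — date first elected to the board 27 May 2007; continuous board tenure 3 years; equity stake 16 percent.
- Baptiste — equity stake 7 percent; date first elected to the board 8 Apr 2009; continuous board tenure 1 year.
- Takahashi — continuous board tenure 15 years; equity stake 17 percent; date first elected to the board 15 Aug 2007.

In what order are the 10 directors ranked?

By equity stake (lower first): Drummond (2 percent); then Achebe (5 percent); then Baptiste and Yilmaz (both 7 percent); then Saleh (12 percent); then Marino (15 percent); then Salazar and Chaudhari (both 16 percent); then Takahashi and Nguyen (both 17 percent).
Baptiste and Yilmaz both have date first elected to the board 8 Apr 2009, so the next rule applies.
Among Baptiste and Yilmaz, by continuous board tenure (lower first): Baptiste (1 year) before Yilmaz (14 years).
Salazar and Chaudhari both have date first elected to the board 27 May 2007, so the next rule applies.
Among Salazar and Chaudhari, by continuous board tenure (lower first): Salazar (3 years) before Chaudhari (9 years).
Takahashi and Nguyen both have date first elected to the board 15 Aug 2007, so the next rule applies.
Among Takahashi and Nguyen, by continuous board tenure (lower first): Takahashi (15 years) before Nguyen (22 years).
Full order: Drummond, Achebe, Baptiste, Yilmaz, Saleh, Marino, Salazar, Chaudhari, Takahashi, Nguyen.

Drummond, Achebe, Baptiste, Yilmaz, Saleh, Marino, Salazar, Chaudhari, Takahashi, Nguyen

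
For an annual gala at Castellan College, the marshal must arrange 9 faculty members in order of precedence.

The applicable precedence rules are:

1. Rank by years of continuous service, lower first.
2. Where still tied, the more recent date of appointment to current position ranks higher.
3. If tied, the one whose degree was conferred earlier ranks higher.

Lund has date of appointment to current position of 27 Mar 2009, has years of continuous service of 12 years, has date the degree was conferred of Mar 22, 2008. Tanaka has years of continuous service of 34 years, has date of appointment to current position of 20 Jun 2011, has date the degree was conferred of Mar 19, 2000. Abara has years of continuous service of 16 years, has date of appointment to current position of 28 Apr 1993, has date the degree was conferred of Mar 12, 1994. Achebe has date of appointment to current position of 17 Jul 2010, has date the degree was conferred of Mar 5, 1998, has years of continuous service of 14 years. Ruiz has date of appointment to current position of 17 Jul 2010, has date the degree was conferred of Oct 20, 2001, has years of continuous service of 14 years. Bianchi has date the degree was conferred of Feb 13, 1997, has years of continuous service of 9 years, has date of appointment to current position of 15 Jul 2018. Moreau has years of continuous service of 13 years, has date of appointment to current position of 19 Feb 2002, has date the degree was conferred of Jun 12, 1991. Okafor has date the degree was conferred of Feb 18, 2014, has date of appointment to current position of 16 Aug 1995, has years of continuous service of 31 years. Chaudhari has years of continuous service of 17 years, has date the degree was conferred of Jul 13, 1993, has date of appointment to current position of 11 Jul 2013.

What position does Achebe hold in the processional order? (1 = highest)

By years of continuous service (lower first): Bianchi (9 years); then Lund (12 years); then Moreau (13 years); then Achebe and Ruiz (both 14 years); then Abara (16 years); then Chaudhari (17 years); then Okafor (31 years); then Tanaka (34 years).
Achebe and Ruiz both have date of appointment to current position 17 Jul 2010, so the next rule applies.
Among Achebe and Ruiz, by date the degree was conferred (earlier first): Achebe (Mar 5, 1998) before Ruiz (Oct 20, 2001).
Order: Bianchi, Lund, Moreau, Achebe, Ruiz, Abara, Chaudhari, Okafor, Tanaka. So position 4.

4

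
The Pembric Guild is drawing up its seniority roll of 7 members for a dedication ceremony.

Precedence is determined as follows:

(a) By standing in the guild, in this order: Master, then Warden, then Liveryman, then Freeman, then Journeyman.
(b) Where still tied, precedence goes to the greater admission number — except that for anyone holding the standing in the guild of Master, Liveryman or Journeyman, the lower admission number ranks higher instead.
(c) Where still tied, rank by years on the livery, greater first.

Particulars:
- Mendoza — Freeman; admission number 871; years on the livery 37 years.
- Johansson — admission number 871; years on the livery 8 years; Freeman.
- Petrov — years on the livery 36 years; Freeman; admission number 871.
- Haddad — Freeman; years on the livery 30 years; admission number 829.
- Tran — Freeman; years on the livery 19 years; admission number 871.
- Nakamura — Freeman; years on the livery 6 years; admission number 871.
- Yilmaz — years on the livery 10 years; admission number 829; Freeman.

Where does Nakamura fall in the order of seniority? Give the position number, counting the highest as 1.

5

By standing in the guild: Mendoza, Petrov, Tran, Johansson, Nakamura, Haddad and Yilmaz (Freeman).
Among Mendoza, Petrov, Tran, Johansson, Nakamura, Haddad and Yilmaz, by admission number (higher first): Mendoza, Petrov, Tran, Johansson and Nakamura (871) before Haddad and Yilmaz (829).
Among Mendoza, Petrov, Tran, Johansson and Nakamura, by years on the livery (higher first): Mendoza (37 years) before Petrov (36 years) before Tran (19 years) before Johansson (8 years) before Nakamura (6 years).
Among Haddad and Yilmaz, by years on the livery (higher first): Haddad (30 years) before Yilmaz (10 years).
Order: Mendoza, Petrov, Tran, Johansson, Nakamura, Haddad, Yilmaz. So position 5.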